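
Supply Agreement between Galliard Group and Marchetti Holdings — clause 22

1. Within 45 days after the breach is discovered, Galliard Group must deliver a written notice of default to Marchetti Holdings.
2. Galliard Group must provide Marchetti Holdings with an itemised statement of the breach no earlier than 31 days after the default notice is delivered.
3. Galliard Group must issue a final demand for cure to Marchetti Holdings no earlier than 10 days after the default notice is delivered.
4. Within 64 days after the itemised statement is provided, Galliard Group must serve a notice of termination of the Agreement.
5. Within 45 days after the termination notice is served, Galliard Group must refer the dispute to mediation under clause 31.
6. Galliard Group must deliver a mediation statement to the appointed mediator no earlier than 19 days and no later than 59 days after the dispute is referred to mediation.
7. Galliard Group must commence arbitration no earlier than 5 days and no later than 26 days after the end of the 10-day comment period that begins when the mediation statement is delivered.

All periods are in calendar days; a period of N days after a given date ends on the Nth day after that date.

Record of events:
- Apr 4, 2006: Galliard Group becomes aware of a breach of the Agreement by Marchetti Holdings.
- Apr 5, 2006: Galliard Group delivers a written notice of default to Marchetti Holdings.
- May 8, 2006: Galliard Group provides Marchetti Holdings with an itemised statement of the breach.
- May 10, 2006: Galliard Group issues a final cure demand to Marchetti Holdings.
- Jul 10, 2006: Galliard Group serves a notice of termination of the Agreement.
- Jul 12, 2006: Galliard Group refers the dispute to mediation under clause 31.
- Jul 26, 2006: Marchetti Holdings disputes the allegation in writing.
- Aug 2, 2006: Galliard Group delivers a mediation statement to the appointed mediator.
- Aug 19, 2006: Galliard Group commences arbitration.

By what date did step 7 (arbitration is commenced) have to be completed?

Sep 7, 2006

The mediation statement is delivered on Aug 2, 2006; the 10-day comment period therefore ends Aug 12, 2006, and step 7 runs from that date. The window is 5–26 days after Aug 12, 2006; it closes on Sep 7, 2006.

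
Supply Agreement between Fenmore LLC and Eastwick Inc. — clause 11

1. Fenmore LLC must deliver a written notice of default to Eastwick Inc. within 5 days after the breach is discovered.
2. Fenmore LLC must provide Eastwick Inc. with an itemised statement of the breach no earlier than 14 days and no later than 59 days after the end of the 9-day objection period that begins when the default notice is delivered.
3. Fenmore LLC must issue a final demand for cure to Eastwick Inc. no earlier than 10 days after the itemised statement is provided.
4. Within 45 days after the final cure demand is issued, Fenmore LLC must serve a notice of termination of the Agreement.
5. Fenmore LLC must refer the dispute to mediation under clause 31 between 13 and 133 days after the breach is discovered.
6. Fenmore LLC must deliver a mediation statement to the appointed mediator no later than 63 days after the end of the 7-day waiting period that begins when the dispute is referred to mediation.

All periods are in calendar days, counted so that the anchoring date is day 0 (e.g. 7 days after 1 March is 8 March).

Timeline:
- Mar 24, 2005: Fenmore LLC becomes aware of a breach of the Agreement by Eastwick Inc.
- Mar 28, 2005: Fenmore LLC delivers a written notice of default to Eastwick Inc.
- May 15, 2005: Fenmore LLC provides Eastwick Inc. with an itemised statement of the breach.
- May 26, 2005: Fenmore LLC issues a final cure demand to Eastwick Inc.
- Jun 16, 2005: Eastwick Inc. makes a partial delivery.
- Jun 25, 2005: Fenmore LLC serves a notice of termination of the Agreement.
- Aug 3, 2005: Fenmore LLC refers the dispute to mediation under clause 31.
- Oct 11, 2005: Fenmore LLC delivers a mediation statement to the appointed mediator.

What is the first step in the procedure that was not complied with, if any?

Step 1: 5 days after Mar 24, 2005 (when the breach is discovered) is Mar 29, 2005; done Mar 28, 2005 — timely.
Step 2: the window is 14–59 days after Apr 6, 2005 (end of the 9-day objection period, which began when the default notice is delivered on Mar 28, 2005), so Apr 20, 2005 through Jun 4, 2005; done May 15, 2005, which is between those dates.
Step 3: the earliest permitted date is 10 days after May 15, 2005 (when the itemised statement is provided), i.e. May 25, 2005; done May 26, 2005 — permitted.
Step 4: 45 days after May 26, 2005 (when the final cure demand is issued) is Jul 10, 2005; done Jun 25, 2005 — timely.
Step 5: the window is 13–133 days after Mar 24, 2005 (when the breach is discovered), so Apr 6, 2005 through Aug 4, 2005; done Aug 3, 2005 — within the window.
Step 6: 63 days after Aug 10, 2005 (end of the 7-day waiting period, which began when the dispute is referred to mediation on Aug 3, 2005) is Oct 12, 2005; Oct 11, 2005 is within that limit.

None — every step was satisfied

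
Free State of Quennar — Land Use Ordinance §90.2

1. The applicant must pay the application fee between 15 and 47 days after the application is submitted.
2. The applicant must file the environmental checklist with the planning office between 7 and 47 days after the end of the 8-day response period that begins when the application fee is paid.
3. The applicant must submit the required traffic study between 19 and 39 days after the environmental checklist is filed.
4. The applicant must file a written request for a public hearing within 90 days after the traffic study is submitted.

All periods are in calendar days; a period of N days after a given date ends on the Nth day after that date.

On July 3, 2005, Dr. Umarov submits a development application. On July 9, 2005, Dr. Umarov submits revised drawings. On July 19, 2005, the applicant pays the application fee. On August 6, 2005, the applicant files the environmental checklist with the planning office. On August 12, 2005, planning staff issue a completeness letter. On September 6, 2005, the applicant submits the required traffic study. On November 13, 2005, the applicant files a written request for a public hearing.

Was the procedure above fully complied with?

Step 1: the window is 15–47 days after July 3, 2005 (when the application is submitted), so July 18, 2005 through August 19, 2005; done July 19, 2005 — within the window.
Step 2: the window is 7–47 days after July 27, 2005 (end of the 8-day response period, which began when the application fee is paid on July 19, 2005), so August 3, 2005 through September 12, 2005; August 6, 2005 falls inside that range.
Step 3: the window is 19–39 days after August 6, 2005 (when the environmental checklist is filed), so August 25, 2005 through September 14, 2005; September 6, 2005 falls inside that range.
Step 4: 90 days after September 6, 2005 (when the traffic study is submitted) is December 5, 2005; completed November 13, 2005, before the deadline.

Yes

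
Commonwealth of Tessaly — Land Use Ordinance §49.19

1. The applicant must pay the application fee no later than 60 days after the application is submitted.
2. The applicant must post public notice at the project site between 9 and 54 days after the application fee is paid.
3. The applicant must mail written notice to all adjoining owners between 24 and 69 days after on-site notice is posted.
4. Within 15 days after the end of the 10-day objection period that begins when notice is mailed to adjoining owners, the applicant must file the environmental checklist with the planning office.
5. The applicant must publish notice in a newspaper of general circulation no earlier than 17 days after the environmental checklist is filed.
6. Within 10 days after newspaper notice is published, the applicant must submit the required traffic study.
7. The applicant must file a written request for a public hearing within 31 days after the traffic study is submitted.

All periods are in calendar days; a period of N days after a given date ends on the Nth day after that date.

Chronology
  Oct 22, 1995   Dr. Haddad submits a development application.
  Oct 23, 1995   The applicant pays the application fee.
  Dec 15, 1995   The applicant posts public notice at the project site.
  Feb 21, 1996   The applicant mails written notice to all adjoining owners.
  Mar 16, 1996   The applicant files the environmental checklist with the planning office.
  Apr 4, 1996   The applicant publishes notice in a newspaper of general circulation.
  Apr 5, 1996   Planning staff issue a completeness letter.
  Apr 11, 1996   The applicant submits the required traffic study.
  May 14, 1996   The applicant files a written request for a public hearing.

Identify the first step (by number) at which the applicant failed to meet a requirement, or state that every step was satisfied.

Step 7

Step 1: 60 days after Oct 22, 1995 (when the application is submitted) is Dec 21, 1995; completed Oct 23, 1995, before the deadline.
Step 2: the window is 9–54 days after Oct 23, 1995 (when the application fee is paid), so Nov 1, 1995 through Dec 16, 1995; done Dec 15, 1995, which is between those dates.
Step 3: the window is 24–69 days after Dec 15, 1995 (when on-site notice is posted), so Jan 8, 1996 through Feb 22, 1996; Feb 21, 1996 falls inside that range.
Step 4: 15 days after Mar 2, 1996 (end of the 10-day objection period, which began when notice is mailed to adjoining owners on Feb 21, 1996) is Mar 17, 1996; Mar 16, 1996 is within that limit.
Step 5: the earliest permitted date is 17 days after Mar 16, 1996 (when the environmental checklist is filed), i.e. Apr 2, 1996; done Apr 4, 1996 — permitted.
Step 6: 10 days after Apr 4, 1996 (when newspaper notice is published) is Apr 14, 1996; completed Apr 11, 1996, before the deadline.
Step 7: 31 days after Apr 11, 1996 (when the traffic study is submitted) is May 12, 1996; done May 14, 1996 — 2 days late.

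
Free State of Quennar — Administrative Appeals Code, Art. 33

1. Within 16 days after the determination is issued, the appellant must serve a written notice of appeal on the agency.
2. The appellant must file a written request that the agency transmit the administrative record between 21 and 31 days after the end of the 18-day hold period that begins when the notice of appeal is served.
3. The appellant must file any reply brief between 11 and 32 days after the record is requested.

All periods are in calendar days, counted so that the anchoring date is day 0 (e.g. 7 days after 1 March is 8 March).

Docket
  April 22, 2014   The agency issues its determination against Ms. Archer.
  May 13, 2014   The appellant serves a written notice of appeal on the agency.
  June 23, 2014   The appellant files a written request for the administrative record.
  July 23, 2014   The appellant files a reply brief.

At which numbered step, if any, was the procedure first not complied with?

Step 1

Step 1 — counting 16 days from April 22, 2014 (when the determination is issued) gives a deadline of May 8, 2014; May 13, 2014 misses that deadline by 5 days.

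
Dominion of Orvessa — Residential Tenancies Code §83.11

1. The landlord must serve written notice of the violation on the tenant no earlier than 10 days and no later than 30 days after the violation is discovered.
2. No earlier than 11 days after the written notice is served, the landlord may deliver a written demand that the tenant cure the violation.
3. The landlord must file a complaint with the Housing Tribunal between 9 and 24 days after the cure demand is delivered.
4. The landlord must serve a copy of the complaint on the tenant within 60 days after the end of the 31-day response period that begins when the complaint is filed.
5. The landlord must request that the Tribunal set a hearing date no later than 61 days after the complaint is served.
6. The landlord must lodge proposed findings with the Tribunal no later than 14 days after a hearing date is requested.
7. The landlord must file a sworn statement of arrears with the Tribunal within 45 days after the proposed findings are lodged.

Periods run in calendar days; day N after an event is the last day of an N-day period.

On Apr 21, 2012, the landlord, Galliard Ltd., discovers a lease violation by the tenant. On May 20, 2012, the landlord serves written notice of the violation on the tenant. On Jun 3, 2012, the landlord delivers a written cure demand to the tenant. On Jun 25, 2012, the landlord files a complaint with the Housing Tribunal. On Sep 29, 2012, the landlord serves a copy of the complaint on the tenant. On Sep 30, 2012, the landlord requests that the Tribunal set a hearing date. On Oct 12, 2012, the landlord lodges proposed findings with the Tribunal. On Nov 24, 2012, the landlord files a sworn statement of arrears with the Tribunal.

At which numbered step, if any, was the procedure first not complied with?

Step 4

Step 1: the window is 10–30 days after Apr 21, 2012 (when the violation is discovered), so May 1, 2012 through May 21, 2012; done May 20, 2012 — within the window.
Step 2: the earliest permitted date is 11 days after May 20, 2012 (when the written notice is served), i.e. May 31, 2012; done Jun 3, 2012, after the minimum wait.
Step 3: the window is 9–24 days after Jun 3, 2012 (when the cure demand is delivered), so Jun 12, 2012 through Jun 27, 2012; done Jun 25, 2012 — within the window.
Step 4: 60 days after Jul 26, 2012 (end of the 31-day response period, which began when the complaint is filed on Jun 25, 2012) is Sep 24, 2012; not done until Sep 29, 2012, 5 days after the deadline.
The procedure was therefore not followed at step 4.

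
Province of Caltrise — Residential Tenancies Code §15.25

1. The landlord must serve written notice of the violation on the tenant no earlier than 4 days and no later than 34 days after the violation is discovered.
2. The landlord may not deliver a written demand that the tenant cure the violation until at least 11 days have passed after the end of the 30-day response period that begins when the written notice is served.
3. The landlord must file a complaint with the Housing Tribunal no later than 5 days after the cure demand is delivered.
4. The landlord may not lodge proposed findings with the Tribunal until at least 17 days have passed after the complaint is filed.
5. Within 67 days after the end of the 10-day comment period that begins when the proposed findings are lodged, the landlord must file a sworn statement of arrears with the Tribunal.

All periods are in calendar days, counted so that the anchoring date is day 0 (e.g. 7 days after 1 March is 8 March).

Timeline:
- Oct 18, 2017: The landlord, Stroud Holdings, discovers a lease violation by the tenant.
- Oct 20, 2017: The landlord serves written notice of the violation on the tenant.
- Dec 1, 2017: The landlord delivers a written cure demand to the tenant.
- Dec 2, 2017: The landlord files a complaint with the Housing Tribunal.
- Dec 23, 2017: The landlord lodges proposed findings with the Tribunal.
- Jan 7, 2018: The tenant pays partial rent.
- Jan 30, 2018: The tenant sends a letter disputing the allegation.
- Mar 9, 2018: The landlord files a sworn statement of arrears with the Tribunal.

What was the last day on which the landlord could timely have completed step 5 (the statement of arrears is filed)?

Mar 10, 2018

The proposed findings are lodged on Dec 23, 2017; the 10-day comment period therefore ends Jan 2, 2018, and step 5 runs from that date. 67 days after Jan 2, 2018 is Mar 10, 2018.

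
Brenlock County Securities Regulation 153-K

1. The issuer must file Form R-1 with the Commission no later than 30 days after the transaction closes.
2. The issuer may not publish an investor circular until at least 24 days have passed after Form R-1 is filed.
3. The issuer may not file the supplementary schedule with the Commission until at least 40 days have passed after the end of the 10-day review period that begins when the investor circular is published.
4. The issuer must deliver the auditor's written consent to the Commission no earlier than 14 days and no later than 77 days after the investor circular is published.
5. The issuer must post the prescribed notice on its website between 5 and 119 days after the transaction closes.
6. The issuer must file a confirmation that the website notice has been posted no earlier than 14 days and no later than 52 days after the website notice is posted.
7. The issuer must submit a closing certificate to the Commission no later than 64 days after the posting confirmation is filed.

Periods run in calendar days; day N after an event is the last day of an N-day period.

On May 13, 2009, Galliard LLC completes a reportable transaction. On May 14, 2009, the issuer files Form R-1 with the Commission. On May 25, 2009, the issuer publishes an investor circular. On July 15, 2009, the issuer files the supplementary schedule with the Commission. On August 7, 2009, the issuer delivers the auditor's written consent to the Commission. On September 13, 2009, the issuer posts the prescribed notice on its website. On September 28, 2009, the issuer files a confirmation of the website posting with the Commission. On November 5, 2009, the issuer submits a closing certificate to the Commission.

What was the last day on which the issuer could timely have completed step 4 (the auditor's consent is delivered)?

Step 4 runs from May 25, 2009, when the investor circular is published. The window is 14–77 days after May 25, 2009; it closes on August 10, 2009.

August 10, 2009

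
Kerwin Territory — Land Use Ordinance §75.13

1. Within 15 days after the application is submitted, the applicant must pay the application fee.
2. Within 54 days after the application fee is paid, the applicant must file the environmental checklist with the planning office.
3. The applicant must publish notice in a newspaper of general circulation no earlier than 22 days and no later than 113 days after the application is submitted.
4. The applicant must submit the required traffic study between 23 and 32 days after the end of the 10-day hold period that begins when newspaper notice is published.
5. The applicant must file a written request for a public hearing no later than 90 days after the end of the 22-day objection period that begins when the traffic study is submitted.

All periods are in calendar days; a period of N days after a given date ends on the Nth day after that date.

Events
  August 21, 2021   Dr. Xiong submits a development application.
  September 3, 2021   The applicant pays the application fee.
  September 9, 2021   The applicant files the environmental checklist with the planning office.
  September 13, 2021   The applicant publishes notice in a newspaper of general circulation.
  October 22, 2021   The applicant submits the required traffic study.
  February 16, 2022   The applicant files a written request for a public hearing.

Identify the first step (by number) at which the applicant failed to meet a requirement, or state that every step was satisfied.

Step 5

(1) due by August 21, 2021 + 15 days = September 5, 2021; done September 3, 2021 — timely.
(2) due by September 3, 2021 + 54 days = October 27, 2021; completed September 9, 2021, before the deadline.
(3) the permitted window runs from August 21, 2021 + 22 = September 12, 2021 to August 21, 2021 + 113 = December 12, 2021; done September 13, 2021 — within the window.
(4) the permitted window runs from September 23, 2021 + 23 = October 16, 2021 to September 23, 2021 + 32 = October 25, 2021; done October 22, 2021 — within the window.
(5) due by November 13, 2021 + 90 days = February 11, 2022; done February 16, 2022 — 5 days late.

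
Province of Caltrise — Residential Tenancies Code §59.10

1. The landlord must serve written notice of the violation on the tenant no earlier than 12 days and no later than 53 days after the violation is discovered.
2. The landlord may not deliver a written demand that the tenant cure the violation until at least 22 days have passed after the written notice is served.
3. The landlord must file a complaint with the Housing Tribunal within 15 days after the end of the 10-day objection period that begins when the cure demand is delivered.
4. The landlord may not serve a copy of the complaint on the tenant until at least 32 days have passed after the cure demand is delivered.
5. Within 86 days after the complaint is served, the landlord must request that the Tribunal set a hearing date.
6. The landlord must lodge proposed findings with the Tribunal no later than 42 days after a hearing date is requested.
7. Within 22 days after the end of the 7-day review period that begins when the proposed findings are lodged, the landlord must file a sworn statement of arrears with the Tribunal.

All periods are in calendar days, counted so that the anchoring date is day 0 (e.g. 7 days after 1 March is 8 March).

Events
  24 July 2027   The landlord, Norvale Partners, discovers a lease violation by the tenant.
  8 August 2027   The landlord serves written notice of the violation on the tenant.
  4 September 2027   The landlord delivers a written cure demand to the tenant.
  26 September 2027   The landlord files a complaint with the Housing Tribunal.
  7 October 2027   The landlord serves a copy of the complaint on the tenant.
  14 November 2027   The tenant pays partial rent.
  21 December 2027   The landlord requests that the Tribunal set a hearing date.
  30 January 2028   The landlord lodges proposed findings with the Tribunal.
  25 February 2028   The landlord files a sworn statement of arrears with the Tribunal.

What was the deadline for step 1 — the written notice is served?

15 September 2027

Step 1 runs from 24 July 2027, when the violation is discovered. The window is 12–53 days after 24 July 2027; it closes on 15 September 2027.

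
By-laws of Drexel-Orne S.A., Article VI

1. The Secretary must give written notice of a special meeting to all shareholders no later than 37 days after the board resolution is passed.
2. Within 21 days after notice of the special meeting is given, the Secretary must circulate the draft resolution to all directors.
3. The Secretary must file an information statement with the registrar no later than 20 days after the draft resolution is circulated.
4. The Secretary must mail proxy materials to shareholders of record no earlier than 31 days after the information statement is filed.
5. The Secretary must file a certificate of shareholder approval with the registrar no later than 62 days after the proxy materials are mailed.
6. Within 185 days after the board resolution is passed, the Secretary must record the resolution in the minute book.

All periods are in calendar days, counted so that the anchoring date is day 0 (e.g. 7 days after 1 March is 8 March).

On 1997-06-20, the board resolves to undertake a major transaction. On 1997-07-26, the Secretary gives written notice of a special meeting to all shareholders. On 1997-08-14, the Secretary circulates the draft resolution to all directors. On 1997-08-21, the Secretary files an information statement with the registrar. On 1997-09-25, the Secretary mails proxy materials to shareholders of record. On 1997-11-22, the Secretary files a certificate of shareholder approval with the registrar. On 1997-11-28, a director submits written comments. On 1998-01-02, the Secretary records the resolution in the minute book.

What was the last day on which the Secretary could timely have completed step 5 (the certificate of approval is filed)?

1997-11-26

Step 5 runs from 1997-09-25, when the proxy materials are mailed. 62 days after 1997-09-25 is 1997-11-26.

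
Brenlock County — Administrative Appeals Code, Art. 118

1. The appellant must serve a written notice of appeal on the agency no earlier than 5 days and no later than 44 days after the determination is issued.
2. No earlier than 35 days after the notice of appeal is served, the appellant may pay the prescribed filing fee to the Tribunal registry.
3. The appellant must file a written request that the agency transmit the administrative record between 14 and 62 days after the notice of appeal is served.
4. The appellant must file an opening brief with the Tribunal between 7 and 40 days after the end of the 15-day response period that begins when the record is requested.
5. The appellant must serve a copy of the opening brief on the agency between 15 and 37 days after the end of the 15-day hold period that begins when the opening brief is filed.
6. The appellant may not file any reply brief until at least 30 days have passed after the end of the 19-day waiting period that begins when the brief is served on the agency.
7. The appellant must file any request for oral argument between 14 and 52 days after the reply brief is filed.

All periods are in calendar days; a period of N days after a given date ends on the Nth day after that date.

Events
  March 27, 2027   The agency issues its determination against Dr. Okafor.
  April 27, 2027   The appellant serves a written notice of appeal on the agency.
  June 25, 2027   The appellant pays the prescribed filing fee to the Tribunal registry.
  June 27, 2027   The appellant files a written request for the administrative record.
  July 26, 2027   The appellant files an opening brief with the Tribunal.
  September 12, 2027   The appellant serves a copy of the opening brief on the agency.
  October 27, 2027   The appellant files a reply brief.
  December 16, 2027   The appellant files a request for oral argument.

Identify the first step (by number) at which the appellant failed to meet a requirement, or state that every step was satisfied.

Step 6

Step 1: the window is 5–44 days after March 27, 2027 (when the determination is issued), so April 1, 2027 through May 10, 2027; April 27, 2027 falls inside that range.
Step 2: the earliest permitted date is 35 days after April 27, 2027 (when the notice of appeal is served), i.e. June 1, 2027; June 25, 2027 is on or after that date.
Step 3: the window is 14–62 days after April 27, 2027 (when the notice of appeal is served), so May 11, 2027 through June 28, 2027; done June 27, 2027 — within the window.
Step 4: the window is 7–40 days after July 12, 2027 (end of the 15-day response period, which began when the record is requested on June 27, 2027), so July 19, 2027 through August 21, 2027; July 26, 2027 falls inside that range.
Step 5: the window is 15–37 days after August 10, 2027 (end of the 15-day hold period, which began when the opening brief is filed on July 26, 2027), so August 25, 2027 through September 16, 2027; done September 12, 2027, which is between those dates.
Step 6: the earliest permitted date is 30 days after October 1, 2027 (end of the 19-day waiting period, which began when the brief is served on the agency on September 12, 2027), i.e. October 31, 2027; October 27, 2027 is 4 days before the earliest permitted date.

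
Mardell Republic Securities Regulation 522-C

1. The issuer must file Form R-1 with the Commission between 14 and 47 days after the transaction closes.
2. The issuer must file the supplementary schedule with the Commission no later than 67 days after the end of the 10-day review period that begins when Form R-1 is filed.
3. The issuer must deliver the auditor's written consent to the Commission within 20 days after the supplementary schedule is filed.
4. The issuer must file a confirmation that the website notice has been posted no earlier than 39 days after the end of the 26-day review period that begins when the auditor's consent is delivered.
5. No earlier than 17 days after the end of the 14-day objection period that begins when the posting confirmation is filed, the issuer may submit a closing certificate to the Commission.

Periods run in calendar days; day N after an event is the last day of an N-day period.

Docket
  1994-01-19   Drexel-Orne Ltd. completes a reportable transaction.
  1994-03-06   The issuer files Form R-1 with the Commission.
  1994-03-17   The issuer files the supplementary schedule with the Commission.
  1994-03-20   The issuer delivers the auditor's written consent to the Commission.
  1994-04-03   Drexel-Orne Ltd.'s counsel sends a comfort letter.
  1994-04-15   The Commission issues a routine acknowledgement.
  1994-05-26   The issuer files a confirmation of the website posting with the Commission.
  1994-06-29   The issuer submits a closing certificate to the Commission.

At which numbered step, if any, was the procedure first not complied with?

None — every step was satisfied

Step 1: the window is 14–47 days after 1994-01-19 (when the transaction closes), so 1994-02-02 through 1994-03-07; 1994-03-06 falls inside that range.
Step 2: 67 days after 1994-03-16 (end of the 10-day review period, which began when Form R-1 is filed on 1994-03-06) is 1994-05-22; done 1994-03-17 — timely.
Step 3: 20 days after 1994-03-17 (when the supplementary schedule is filed) is 1994-04-06; done 1994-03-20 — timely.
Step 4: the earliest permitted date is 39 days after 1994-04-15 (end of the 26-day review period, which began when the auditor's consent is delivered on 1994-03-20), i.e. 1994-05-24; done 1994-05-26 — permitted.
Step 5: the earliest permitted date is 17 days after 1994-06-09 (end of the 14-day objection period, which began when the posting confirmation is filed on 1994-05-26), i.e. 1994-06-26; 1994-06-29 is on or after that date.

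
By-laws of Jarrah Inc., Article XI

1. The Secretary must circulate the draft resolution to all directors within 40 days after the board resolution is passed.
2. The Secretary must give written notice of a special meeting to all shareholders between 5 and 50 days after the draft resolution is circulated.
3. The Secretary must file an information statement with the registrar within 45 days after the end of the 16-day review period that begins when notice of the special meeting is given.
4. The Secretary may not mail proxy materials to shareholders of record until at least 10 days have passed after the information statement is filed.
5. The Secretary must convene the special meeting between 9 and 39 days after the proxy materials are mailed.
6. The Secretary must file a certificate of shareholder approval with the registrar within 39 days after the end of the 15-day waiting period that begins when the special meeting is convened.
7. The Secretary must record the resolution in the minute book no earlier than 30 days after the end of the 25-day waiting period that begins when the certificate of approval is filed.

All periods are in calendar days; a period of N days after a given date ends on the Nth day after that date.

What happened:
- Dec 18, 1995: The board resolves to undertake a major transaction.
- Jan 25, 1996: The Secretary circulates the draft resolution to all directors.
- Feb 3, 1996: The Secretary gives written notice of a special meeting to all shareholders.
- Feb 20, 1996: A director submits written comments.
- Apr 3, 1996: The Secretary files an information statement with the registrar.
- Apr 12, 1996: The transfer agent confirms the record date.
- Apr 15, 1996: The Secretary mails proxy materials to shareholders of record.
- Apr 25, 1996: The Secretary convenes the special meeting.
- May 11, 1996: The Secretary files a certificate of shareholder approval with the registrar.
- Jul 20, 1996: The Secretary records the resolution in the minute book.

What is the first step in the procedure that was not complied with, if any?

None — every step was satisfied

(1) due by Dec 18, 1995 + 40 days = Jan 27, 1996; completed Jan 25, 1996, before the deadline.
(2) the permitted window runs from Jan 25, 1996 + 5 = Jan 30, 1996 to Jan 25, 1996 + 50 = Mar 15, 1996; Feb 3, 1996 falls inside that range.
(3) due by Feb 19, 1996 + 45 days = Apr 4, 1996; Apr 3, 1996 is within that limit.
(4) permitted from Apr 3, 1996 + 10 days = Apr 13, 1996 onward; done Apr 15, 1996 — permitted.
(5) the permitted window runs from Apr 15, 1996 + 9 = Apr 24, 1996 to Apr 15, 1996 + 39 = May 24, 1996; done Apr 25, 1996, which is between those dates.
(6) due by May 10, 1996 + 39 days = Jun 18, 1996; May 11, 1996 is within that limit.
(7) permitted from Jun 5, 1996 + 30 days = Jul 5, 1996 onward; done Jul 20, 1996 — permitted.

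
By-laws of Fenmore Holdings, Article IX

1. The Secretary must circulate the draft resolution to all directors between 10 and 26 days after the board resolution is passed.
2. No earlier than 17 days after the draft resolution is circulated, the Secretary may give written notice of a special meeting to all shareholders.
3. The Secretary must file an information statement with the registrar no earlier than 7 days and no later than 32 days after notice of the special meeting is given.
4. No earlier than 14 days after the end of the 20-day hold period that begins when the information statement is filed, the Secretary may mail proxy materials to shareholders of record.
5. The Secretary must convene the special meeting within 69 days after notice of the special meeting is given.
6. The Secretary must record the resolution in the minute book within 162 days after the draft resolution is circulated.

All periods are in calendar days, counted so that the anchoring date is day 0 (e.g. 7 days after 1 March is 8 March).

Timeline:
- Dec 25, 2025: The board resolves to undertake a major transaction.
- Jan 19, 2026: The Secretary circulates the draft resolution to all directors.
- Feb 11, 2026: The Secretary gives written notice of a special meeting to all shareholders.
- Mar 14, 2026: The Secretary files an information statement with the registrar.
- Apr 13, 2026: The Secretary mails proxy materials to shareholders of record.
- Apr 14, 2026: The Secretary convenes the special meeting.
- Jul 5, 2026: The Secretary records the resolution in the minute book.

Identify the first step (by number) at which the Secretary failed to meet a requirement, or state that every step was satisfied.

Step 4

Step 1: the window is 10–26 days after Dec 25, 2025 (when the board resolution is passed), so Jan 4, 2026 through Jan 20, 2026; Jan 19, 2026 falls inside that range.
Step 2: the earliest permitted date is 17 days after Jan 19, 2026 (when the draft resolution is circulated), i.e. Feb 5, 2026; done Feb 11, 2026, after the minimum wait.
Step 3: the window is 7–32 days after Feb 11, 2026 (when notice of the special meeting is given), so Feb 18, 2026 through Mar 15, 2026; done Mar 14, 2026, which is between those dates.
Step 4: the earliest permitted date is 14 days after Apr 3, 2026 (end of the 20-day hold period, which began when the information statement is filed on Mar 14, 2026), i.e. Apr 17, 2026; done Apr 13, 2026 — 4 days too early.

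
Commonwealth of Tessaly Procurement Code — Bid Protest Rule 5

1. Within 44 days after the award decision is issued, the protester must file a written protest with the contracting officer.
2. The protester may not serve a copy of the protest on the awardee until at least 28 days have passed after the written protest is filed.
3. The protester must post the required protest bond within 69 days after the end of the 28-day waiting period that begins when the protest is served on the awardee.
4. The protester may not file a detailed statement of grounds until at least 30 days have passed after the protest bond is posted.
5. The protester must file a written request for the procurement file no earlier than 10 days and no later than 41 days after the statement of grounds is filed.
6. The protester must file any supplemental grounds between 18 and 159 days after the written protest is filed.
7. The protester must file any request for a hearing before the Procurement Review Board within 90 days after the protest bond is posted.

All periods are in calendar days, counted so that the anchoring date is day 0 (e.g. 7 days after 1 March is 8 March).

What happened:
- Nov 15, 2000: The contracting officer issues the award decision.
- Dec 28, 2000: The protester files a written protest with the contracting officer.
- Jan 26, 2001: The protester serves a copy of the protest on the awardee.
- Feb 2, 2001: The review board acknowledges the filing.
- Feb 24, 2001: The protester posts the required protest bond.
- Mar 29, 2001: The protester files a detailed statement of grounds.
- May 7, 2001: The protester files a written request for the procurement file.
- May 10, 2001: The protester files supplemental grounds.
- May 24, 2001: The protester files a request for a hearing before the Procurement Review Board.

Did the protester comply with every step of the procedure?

Yes

(1) due by Nov 15, 2000 + 44 days = Dec 29, 2000; Dec 28, 2000 is within that limit.
(2) permitted from Dec 28, 2000 + 28 days = Jan 25, 2001 onward; done Jan 26, 2001, after the minimum wait.
(3) due by Feb 23, 2001 + 69 days = May 3, 2001; completed Feb 24, 2001, before the deadline.
(4) permitted from Feb 24, 2001 + 30 days = Mar 26, 2001 onward; done Mar 29, 2001 — permitted.
(5) the permitted window runs from Mar 29, 2001 + 10 = Apr 8, 2001 to Mar 29, 2001 + 41 = May 9, 2001; done May 7, 2001, which is between those dates.
(6) the permitted window runs from Dec 28, 2000 + 18 = Jan 15, 2001 to Dec 28, 2000 + 159 = Jun 5, 2001; done May 10, 2001, which is between those dates.
(7) due by Feb 24, 2001 + 90 days = May 25, 2001; done May 24, 2001 — timely.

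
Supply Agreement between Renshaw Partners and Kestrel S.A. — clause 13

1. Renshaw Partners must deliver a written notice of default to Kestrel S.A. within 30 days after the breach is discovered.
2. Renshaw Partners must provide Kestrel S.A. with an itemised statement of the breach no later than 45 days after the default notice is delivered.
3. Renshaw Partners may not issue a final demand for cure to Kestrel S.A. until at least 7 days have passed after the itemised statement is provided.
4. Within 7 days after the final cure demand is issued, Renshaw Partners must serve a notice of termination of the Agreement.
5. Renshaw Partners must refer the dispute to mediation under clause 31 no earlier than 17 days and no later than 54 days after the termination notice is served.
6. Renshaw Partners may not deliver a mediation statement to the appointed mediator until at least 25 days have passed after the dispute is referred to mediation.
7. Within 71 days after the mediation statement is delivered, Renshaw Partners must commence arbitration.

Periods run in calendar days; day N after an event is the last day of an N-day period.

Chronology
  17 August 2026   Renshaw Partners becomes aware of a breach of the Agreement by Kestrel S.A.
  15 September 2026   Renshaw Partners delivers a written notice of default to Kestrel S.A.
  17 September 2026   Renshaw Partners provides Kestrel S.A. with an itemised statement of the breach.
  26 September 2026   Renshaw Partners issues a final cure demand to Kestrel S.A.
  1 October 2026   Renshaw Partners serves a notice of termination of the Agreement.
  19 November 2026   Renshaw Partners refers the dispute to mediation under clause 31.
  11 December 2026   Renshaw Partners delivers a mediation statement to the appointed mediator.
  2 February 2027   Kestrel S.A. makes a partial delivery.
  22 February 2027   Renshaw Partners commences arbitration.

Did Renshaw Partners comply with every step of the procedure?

No

(1) due by 17 August 2026 + 30 days = 16 September 2026; 15 September 2026 is within that limit.
(2) due by 15 September 2026 + 45 days = 30 October 2026; 17 September 2026 is within that limit.
(3) permitted from 17 September 2026 + 7 days = 24 September 2026 onward; done 26 September 2026, after the minimum wait.
(4) due by 26 September 2026 + 7 days = 3 October 2026; 1 October 2026 is within that limit.
(5) the permitted window runs from 1 October 2026 + 17 = 18 October 2026 to 1 October 2026 + 54 = 24 November 2026; done 19 November 2026 — within the window.
(6) permitted from 19 November 2026 + 25 days = 14 December 2026 onward; acted on 11 December 2026, 3 days prematurely.
That is the first point of non-compliance.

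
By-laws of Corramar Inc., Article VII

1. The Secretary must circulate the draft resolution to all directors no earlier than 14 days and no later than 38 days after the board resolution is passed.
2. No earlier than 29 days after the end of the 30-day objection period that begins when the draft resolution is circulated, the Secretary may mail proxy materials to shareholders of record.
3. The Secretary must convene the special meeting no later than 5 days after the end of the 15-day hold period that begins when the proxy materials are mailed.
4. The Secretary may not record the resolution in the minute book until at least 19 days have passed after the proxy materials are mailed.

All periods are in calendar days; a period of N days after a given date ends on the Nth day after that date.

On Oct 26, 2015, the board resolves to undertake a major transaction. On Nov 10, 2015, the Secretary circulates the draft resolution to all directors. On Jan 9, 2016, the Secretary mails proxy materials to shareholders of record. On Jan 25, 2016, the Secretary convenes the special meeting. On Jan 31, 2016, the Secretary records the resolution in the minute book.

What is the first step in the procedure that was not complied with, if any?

(1) the permitted window runs from Oct 26, 2015 + 14 = Nov 9, 2015 to Oct 26, 2015 + 38 = Dec 3, 2015; done Nov 10, 2015, which is between those dates.
(2) permitted from Dec 10, 2015 + 29 days = Jan 8, 2016 onward; Jan 9, 2016 is on or after that date.
(3) due by Jan 24, 2016 + 5 days = Jan 29, 2016; completed Jan 25, 2016, before the deadline.
(4) permitted from Jan 9, 2016 + 19 days = Jan 28, 2016 onward; done Jan 31, 2016, after the minimum wait.

None — every step was satisfied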